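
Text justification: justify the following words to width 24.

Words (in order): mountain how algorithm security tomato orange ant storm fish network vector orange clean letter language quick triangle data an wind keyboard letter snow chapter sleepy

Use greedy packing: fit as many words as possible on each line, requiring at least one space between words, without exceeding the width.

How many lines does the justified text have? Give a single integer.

Answer: 8

Derivation:
Line 1: ['mountain', 'how', 'algorithm'] (min_width=22, slack=2)
Line 2: ['security', 'tomato', 'orange'] (min_width=22, slack=2)
Line 3: ['ant', 'storm', 'fish', 'network'] (min_width=22, slack=2)
Line 4: ['vector', 'orange', 'clean'] (min_width=19, slack=5)
Line 5: ['letter', 'language', 'quick'] (min_width=21, slack=3)
Line 6: ['triangle', 'data', 'an', 'wind'] (min_width=21, slack=3)
Line 7: ['keyboard', 'letter', 'snow'] (min_width=20, slack=4)
Line 8: ['chapter', 'sleepy'] (min_width=14, slack=10)
Total lines: 8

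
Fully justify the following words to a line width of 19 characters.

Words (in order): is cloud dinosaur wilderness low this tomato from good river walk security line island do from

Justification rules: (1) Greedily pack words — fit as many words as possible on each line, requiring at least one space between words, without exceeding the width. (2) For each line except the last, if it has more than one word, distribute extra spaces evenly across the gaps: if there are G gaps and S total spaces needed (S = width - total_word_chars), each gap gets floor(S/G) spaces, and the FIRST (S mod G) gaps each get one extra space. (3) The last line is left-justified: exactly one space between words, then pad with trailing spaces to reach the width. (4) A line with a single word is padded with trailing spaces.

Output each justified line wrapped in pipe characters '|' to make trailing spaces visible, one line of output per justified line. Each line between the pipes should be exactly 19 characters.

Line 1: ['is', 'cloud', 'dinosaur'] (min_width=17, slack=2)
Line 2: ['wilderness', 'low', 'this'] (min_width=19, slack=0)
Line 3: ['tomato', 'from', 'good'] (min_width=16, slack=3)
Line 4: ['river', 'walk', 'security'] (min_width=19, slack=0)
Line 5: ['line', 'island', 'do', 'from'] (min_width=19, slack=0)

Answer: |is  cloud  dinosaur|
|wilderness low this|
|tomato   from  good|
|river walk security|
|line island do from|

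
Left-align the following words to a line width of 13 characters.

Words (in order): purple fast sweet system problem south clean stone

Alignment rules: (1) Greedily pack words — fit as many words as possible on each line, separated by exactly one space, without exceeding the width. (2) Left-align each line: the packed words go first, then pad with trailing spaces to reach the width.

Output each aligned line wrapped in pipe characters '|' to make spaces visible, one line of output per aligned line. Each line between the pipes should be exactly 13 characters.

Line 1: ['purple', 'fast'] (min_width=11, slack=2)
Line 2: ['sweet', 'system'] (min_width=12, slack=1)
Line 3: ['problem', 'south'] (min_width=13, slack=0)
Line 4: ['clean', 'stone'] (min_width=11, slack=2)

Answer: |purple fast  |
|sweet system |
|problem south|
|clean stone  |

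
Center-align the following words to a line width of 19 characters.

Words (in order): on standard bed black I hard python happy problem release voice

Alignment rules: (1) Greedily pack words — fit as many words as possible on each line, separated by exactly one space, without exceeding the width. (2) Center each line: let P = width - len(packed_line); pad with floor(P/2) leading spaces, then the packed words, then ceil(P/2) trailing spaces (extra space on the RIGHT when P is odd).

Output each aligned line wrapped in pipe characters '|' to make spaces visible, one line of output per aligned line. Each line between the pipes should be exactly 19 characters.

Line 1: ['on', 'standard', 'bed'] (min_width=15, slack=4)
Line 2: ['black', 'I', 'hard', 'python'] (min_width=19, slack=0)
Line 3: ['happy', 'problem'] (min_width=13, slack=6)
Line 4: ['release', 'voice'] (min_width=13, slack=6)

Answer: |  on standard bed  |
|black I hard python|
|   happy problem   |
|   release voice   |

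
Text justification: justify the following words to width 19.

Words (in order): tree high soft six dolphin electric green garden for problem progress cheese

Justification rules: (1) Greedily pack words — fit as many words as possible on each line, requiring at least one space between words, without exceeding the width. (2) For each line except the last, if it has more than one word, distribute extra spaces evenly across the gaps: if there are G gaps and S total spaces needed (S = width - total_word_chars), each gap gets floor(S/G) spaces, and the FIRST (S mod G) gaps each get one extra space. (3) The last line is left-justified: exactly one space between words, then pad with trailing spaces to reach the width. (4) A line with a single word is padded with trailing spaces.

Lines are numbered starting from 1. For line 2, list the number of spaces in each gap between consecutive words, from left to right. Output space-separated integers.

Line 1: ['tree', 'high', 'soft', 'six'] (min_width=18, slack=1)
Line 2: ['dolphin', 'electric'] (min_width=16, slack=3)
Line 3: ['green', 'garden', 'for'] (min_width=16, slack=3)
Line 4: ['problem', 'progress'] (min_width=16, slack=3)
Line 5: ['cheese'] (min_width=6, slack=13)

Answer: 4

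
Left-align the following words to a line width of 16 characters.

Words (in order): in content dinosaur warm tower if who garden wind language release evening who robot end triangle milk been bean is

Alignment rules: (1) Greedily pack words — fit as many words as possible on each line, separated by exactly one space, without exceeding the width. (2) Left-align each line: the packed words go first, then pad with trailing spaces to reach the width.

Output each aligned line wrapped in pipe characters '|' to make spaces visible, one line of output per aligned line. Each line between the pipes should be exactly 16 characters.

Answer: |in content      |
|dinosaur warm   |
|tower if who    |
|garden wind     |
|language release|
|evening who     |
|robot end       |
|triangle milk   |
|been bean is    |

Derivation:
Line 1: ['in', 'content'] (min_width=10, slack=6)
Line 2: ['dinosaur', 'warm'] (min_width=13, slack=3)
Line 3: ['tower', 'if', 'who'] (min_width=12, slack=4)
Line 4: ['garden', 'wind'] (min_width=11, slack=5)
Line 5: ['language', 'release'] (min_width=16, slack=0)
Line 6: ['evening', 'who'] (min_width=11, slack=5)
Line 7: ['robot', 'end'] (min_width=9, slack=7)
Line 8: ['triangle', 'milk'] (min_width=13, slack=3)
Line 9: ['been', 'bean', 'is'] (min_width=12, slack=4)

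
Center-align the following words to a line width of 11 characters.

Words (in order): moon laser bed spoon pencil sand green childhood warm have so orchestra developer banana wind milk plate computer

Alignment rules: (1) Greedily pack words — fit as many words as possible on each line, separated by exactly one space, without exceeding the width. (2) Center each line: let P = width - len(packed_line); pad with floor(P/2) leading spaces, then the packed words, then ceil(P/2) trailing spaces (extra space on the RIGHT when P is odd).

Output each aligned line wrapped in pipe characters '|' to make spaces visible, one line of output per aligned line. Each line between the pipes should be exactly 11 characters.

Line 1: ['moon', 'laser'] (min_width=10, slack=1)
Line 2: ['bed', 'spoon'] (min_width=9, slack=2)
Line 3: ['pencil', 'sand'] (min_width=11, slack=0)
Line 4: ['green'] (min_width=5, slack=6)
Line 5: ['childhood'] (min_width=9, slack=2)
Line 6: ['warm', 'have'] (min_width=9, slack=2)
Line 7: ['so'] (min_width=2, slack=9)
Line 8: ['orchestra'] (min_width=9, slack=2)
Line 9: ['developer'] (min_width=9, slack=2)
Line 10: ['banana', 'wind'] (min_width=11, slack=0)
Line 11: ['milk', 'plate'] (min_width=10, slack=1)
Line 12: ['computer'] (min_width=8, slack=3)

Answer: |moon laser |
| bed spoon |
|pencil sand|
|   green   |
| childhood |
| warm have |
|    so     |
| orchestra |
| developer |
|banana wind|
|milk plate |
| computer  |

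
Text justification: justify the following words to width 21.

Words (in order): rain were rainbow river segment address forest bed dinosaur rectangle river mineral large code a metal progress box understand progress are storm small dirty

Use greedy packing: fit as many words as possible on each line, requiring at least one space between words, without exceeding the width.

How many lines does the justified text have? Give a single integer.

Line 1: ['rain', 'were', 'rainbow'] (min_width=17, slack=4)
Line 2: ['river', 'segment', 'address'] (min_width=21, slack=0)
Line 3: ['forest', 'bed', 'dinosaur'] (min_width=19, slack=2)
Line 4: ['rectangle', 'river'] (min_width=15, slack=6)
Line 5: ['mineral', 'large', 'code', 'a'] (min_width=20, slack=1)
Line 6: ['metal', 'progress', 'box'] (min_width=18, slack=3)
Line 7: ['understand', 'progress'] (min_width=19, slack=2)
Line 8: ['are', 'storm', 'small', 'dirty'] (min_width=21, slack=0)
Total lines: 8

Answer: 8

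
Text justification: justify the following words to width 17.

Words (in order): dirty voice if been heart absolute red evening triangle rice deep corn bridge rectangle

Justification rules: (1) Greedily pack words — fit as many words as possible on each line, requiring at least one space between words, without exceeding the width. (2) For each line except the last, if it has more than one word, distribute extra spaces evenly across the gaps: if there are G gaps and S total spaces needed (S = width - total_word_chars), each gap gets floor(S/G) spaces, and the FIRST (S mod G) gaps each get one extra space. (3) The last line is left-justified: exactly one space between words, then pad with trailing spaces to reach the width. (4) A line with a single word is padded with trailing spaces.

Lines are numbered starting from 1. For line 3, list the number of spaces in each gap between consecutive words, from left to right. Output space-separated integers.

Answer: 6

Derivation:
Line 1: ['dirty', 'voice', 'if'] (min_width=14, slack=3)
Line 2: ['been', 'heart'] (min_width=10, slack=7)
Line 3: ['absolute', 'red'] (min_width=12, slack=5)
Line 4: ['evening', 'triangle'] (min_width=16, slack=1)
Line 5: ['rice', 'deep', 'corn'] (min_width=14, slack=3)
Line 6: ['bridge', 'rectangle'] (min_width=16, slack=1)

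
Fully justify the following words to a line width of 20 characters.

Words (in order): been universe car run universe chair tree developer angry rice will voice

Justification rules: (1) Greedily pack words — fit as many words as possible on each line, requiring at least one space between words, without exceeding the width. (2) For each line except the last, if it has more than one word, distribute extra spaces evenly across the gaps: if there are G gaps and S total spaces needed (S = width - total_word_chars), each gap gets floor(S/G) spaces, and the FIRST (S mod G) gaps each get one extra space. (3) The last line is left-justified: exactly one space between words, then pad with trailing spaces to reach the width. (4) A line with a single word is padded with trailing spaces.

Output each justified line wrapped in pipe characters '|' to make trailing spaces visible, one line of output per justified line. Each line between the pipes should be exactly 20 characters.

Line 1: ['been', 'universe', 'car'] (min_width=17, slack=3)
Line 2: ['run', 'universe', 'chair'] (min_width=18, slack=2)
Line 3: ['tree', 'developer', 'angry'] (min_width=20, slack=0)
Line 4: ['rice', 'will', 'voice'] (min_width=15, slack=5)

Answer: |been   universe  car|
|run  universe  chair|
|tree developer angry|
|rice will voice     |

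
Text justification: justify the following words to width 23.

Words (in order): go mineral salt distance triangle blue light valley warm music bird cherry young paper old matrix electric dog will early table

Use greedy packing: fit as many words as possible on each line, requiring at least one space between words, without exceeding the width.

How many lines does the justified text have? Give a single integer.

Answer: 6

Derivation:
Line 1: ['go', 'mineral', 'salt'] (min_width=15, slack=8)
Line 2: ['distance', 'triangle', 'blue'] (min_width=22, slack=1)
Line 3: ['light', 'valley', 'warm', 'music'] (min_width=23, slack=0)
Line 4: ['bird', 'cherry', 'young', 'paper'] (min_width=23, slack=0)
Line 5: ['old', 'matrix', 'electric', 'dog'] (min_width=23, slack=0)
Line 6: ['will', 'early', 'table'] (min_width=16, slack=7)
Total lines: 6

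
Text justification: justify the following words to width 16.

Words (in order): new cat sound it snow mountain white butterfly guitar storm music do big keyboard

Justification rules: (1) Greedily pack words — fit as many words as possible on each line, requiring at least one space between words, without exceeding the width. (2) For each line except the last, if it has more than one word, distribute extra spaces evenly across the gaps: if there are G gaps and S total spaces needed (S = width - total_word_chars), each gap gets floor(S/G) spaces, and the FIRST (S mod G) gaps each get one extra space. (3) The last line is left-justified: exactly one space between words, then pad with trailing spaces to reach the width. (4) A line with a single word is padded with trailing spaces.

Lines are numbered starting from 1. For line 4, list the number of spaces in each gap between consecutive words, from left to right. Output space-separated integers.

Answer: 5

Derivation:
Line 1: ['new', 'cat', 'sound', 'it'] (min_width=16, slack=0)
Line 2: ['snow', 'mountain'] (min_width=13, slack=3)
Line 3: ['white', 'butterfly'] (min_width=15, slack=1)
Line 4: ['guitar', 'storm'] (min_width=12, slack=4)
Line 5: ['music', 'do', 'big'] (min_width=12, slack=4)
Line 6: ['keyboard'] (min_width=8, slack=8)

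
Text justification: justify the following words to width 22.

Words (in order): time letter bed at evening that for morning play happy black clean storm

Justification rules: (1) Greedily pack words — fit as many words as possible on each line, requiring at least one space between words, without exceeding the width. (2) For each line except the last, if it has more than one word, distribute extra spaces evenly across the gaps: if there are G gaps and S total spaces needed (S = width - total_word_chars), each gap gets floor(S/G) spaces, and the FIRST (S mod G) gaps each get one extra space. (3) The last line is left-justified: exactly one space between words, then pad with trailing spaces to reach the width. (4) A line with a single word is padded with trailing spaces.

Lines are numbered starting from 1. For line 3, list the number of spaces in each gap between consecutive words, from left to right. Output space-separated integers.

Answer: 3 3

Derivation:
Line 1: ['time', 'letter', 'bed', 'at'] (min_width=18, slack=4)
Line 2: ['evening', 'that', 'for'] (min_width=16, slack=6)
Line 3: ['morning', 'play', 'happy'] (min_width=18, slack=4)
Line 4: ['black', 'clean', 'storm'] (min_width=17, slack=5)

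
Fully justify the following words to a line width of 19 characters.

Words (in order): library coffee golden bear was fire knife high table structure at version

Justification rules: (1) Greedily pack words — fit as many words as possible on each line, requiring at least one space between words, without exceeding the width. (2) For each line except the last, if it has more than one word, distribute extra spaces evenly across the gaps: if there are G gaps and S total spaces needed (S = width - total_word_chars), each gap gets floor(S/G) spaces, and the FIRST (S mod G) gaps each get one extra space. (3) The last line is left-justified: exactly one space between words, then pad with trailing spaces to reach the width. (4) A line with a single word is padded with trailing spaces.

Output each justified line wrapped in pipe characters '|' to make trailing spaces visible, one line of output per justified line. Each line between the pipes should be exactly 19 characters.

Line 1: ['library', 'coffee'] (min_width=14, slack=5)
Line 2: ['golden', 'bear', 'was'] (min_width=15, slack=4)
Line 3: ['fire', 'knife', 'high'] (min_width=15, slack=4)
Line 4: ['table', 'structure', 'at'] (min_width=18, slack=1)
Line 5: ['version'] (min_width=7, slack=12)

Answer: |library      coffee|
|golden   bear   was|
|fire   knife   high|
|table  structure at|
|version            |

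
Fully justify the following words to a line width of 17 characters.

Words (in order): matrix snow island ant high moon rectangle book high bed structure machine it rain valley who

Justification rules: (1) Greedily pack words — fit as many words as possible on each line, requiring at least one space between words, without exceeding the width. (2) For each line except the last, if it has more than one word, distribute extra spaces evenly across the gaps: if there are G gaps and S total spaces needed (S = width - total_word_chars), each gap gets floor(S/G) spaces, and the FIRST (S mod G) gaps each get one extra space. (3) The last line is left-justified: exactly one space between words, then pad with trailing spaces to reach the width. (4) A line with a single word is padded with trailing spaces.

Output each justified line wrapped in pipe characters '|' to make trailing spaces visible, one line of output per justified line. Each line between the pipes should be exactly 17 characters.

Answer: |matrix       snow|
|island  ant  high|
|moon    rectangle|
|book   high   bed|
|structure machine|
|it   rain  valley|
|who              |

Derivation:
Line 1: ['matrix', 'snow'] (min_width=11, slack=6)
Line 2: ['island', 'ant', 'high'] (min_width=15, slack=2)
Line 3: ['moon', 'rectangle'] (min_width=14, slack=3)
Line 4: ['book', 'high', 'bed'] (min_width=13, slack=4)
Line 5: ['structure', 'machine'] (min_width=17, slack=0)
Line 6: ['it', 'rain', 'valley'] (min_width=14, slack=3)
Line 7: ['who'] (min_width=3, slack=14)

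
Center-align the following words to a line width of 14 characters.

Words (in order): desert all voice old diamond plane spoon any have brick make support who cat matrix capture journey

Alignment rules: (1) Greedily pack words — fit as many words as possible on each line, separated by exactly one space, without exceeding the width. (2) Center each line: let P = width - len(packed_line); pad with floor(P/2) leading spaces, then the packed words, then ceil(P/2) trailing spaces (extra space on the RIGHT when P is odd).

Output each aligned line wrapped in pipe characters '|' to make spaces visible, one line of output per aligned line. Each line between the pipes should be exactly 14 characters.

Line 1: ['desert', 'all'] (min_width=10, slack=4)
Line 2: ['voice', 'old'] (min_width=9, slack=5)
Line 3: ['diamond', 'plane'] (min_width=13, slack=1)
Line 4: ['spoon', 'any', 'have'] (min_width=14, slack=0)
Line 5: ['brick', 'make'] (min_width=10, slack=4)
Line 6: ['support', 'who'] (min_width=11, slack=3)
Line 7: ['cat', 'matrix'] (min_width=10, slack=4)
Line 8: ['capture'] (min_width=7, slack=7)
Line 9: ['journey'] (min_width=7, slack=7)

Answer: |  desert all  |
|  voice old   |
|diamond plane |
|spoon any have|
|  brick make  |
| support who  |
|  cat matrix  |
|   capture    |
|   journey    |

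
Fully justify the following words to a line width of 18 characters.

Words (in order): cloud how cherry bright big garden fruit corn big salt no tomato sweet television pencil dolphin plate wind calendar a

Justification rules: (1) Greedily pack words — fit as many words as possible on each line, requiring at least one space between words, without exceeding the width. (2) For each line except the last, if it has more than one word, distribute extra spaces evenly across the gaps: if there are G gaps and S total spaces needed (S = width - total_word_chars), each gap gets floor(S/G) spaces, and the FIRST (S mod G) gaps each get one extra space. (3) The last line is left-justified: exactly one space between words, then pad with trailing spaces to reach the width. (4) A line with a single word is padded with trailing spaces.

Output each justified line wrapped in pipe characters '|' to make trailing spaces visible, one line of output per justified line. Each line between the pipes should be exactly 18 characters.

Answer: |cloud  how  cherry|
|bright  big garden|
|fruit   corn   big|
|salt   no   tomato|
|sweet   television|
|pencil     dolphin|
|plate         wind|
|calendar a        |

Derivation:
Line 1: ['cloud', 'how', 'cherry'] (min_width=16, slack=2)
Line 2: ['bright', 'big', 'garden'] (min_width=17, slack=1)
Line 3: ['fruit', 'corn', 'big'] (min_width=14, slack=4)
Line 4: ['salt', 'no', 'tomato'] (min_width=14, slack=4)
Line 5: ['sweet', 'television'] (min_width=16, slack=2)
Line 6: ['pencil', 'dolphin'] (min_width=14, slack=4)
Line 7: ['plate', 'wind'] (min_width=10, slack=8)
Line 8: ['calendar', 'a'] (min_width=10, slack=8)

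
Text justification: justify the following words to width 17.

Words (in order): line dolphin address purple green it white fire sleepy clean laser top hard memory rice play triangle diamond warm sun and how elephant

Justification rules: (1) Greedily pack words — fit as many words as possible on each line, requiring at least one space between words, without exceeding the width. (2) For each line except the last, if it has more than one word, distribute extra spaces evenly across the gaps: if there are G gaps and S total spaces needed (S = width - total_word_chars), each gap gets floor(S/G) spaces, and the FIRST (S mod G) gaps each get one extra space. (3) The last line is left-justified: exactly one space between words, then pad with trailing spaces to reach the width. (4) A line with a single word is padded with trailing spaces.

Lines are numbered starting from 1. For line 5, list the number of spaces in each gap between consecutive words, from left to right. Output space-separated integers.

Line 1: ['line', 'dolphin'] (min_width=12, slack=5)
Line 2: ['address', 'purple'] (min_width=14, slack=3)
Line 3: ['green', 'it', 'white'] (min_width=14, slack=3)
Line 4: ['fire', 'sleepy', 'clean'] (min_width=17, slack=0)
Line 5: ['laser', 'top', 'hard'] (min_width=14, slack=3)
Line 6: ['memory', 'rice', 'play'] (min_width=16, slack=1)
Line 7: ['triangle', 'diamond'] (min_width=16, slack=1)
Line 8: ['warm', 'sun', 'and', 'how'] (min_width=16, slack=1)
Line 9: ['elephant'] (min_width=8, slack=9)

Answer: 3 2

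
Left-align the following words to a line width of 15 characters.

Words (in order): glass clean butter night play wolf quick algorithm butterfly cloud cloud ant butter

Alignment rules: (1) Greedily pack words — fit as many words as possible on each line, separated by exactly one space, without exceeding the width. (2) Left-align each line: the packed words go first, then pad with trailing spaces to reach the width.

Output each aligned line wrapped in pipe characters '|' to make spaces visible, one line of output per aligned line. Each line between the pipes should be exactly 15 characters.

Line 1: ['glass', 'clean'] (min_width=11, slack=4)
Line 2: ['butter', 'night'] (min_width=12, slack=3)
Line 3: ['play', 'wolf', 'quick'] (min_width=15, slack=0)
Line 4: ['algorithm'] (min_width=9, slack=6)
Line 5: ['butterfly', 'cloud'] (min_width=15, slack=0)
Line 6: ['cloud', 'ant'] (min_width=9, slack=6)
Line 7: ['butter'] (min_width=6, slack=9)

Answer: |glass clean    |
|butter night   |
|play wolf quick|
|algorithm      |
|butterfly cloud|
|cloud ant      |
|butter         |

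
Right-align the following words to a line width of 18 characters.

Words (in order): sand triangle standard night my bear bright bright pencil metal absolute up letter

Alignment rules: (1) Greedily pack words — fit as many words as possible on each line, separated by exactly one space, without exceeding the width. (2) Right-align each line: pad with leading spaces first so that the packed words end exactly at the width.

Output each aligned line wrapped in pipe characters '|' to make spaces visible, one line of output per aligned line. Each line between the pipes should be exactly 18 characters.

Answer: |     sand triangle|
| standard night my|
|bear bright bright|
|      pencil metal|
|absolute up letter|

Derivation:
Line 1: ['sand', 'triangle'] (min_width=13, slack=5)
Line 2: ['standard', 'night', 'my'] (min_width=17, slack=1)
Line 3: ['bear', 'bright', 'bright'] (min_width=18, slack=0)
Line 4: ['pencil', 'metal'] (min_width=12, slack=6)
Line 5: ['absolute', 'up', 'letter'] (min_width=18, slack=0)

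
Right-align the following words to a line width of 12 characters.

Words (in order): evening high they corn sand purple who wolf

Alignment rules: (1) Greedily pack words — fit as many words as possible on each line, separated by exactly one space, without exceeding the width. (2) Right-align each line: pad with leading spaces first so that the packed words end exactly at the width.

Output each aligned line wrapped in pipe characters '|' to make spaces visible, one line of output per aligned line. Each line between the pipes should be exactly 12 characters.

Answer: |evening high|
|   they corn|
| sand purple|
|    who wolf|

Derivation:
Line 1: ['evening', 'high'] (min_width=12, slack=0)
Line 2: ['they', 'corn'] (min_width=9, slack=3)
Line 3: ['sand', 'purple'] (min_width=11, slack=1)
Line 4: ['who', 'wolf'] (min_width=8, slack=4)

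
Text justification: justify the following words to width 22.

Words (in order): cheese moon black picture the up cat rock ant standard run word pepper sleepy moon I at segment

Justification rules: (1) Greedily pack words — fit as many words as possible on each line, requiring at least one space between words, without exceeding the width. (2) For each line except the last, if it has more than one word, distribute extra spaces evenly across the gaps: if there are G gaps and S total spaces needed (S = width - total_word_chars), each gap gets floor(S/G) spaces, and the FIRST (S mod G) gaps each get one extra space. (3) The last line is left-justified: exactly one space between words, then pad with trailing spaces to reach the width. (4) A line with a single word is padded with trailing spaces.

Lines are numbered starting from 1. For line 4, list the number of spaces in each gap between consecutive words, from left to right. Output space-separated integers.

Answer: 3 3

Derivation:
Line 1: ['cheese', 'moon', 'black'] (min_width=17, slack=5)
Line 2: ['picture', 'the', 'up', 'cat'] (min_width=18, slack=4)
Line 3: ['rock', 'ant', 'standard', 'run'] (min_width=21, slack=1)
Line 4: ['word', 'pepper', 'sleepy'] (min_width=18, slack=4)
Line 5: ['moon', 'I', 'at', 'segment'] (min_width=17, slack=5)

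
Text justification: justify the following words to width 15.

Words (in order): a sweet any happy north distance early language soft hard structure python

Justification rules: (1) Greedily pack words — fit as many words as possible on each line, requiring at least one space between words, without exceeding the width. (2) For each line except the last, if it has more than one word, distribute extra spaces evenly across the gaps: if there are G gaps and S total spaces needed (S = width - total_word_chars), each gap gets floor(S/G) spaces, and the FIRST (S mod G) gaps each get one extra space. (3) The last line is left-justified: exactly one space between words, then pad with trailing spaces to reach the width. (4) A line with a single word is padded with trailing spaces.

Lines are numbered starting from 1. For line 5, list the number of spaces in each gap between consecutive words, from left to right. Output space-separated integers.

Line 1: ['a', 'sweet', 'any'] (min_width=11, slack=4)
Line 2: ['happy', 'north'] (min_width=11, slack=4)
Line 3: ['distance', 'early'] (min_width=14, slack=1)
Line 4: ['language', 'soft'] (min_width=13, slack=2)
Line 5: ['hard', 'structure'] (min_width=14, slack=1)
Line 6: ['python'] (min_width=6, slack=9)

Answer: 2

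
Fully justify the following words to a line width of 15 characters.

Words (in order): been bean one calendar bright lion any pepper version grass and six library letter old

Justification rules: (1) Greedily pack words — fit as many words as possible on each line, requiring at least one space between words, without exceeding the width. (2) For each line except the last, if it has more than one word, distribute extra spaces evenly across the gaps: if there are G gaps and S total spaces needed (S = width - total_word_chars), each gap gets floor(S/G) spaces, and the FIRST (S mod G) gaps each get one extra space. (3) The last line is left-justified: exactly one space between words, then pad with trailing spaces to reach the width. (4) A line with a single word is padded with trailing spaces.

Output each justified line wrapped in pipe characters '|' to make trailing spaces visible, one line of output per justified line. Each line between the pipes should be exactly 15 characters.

Answer: |been  bean  one|
|calendar bright|
|lion any pepper|
|version   grass|
|and six library|
|letter old     |

Derivation:
Line 1: ['been', 'bean', 'one'] (min_width=13, slack=2)
Line 2: ['calendar', 'bright'] (min_width=15, slack=0)
Line 3: ['lion', 'any', 'pepper'] (min_width=15, slack=0)
Line 4: ['version', 'grass'] (min_width=13, slack=2)
Line 5: ['and', 'six', 'library'] (min_width=15, slack=0)
Line 6: ['letter', 'old'] (min_width=10, slack=5)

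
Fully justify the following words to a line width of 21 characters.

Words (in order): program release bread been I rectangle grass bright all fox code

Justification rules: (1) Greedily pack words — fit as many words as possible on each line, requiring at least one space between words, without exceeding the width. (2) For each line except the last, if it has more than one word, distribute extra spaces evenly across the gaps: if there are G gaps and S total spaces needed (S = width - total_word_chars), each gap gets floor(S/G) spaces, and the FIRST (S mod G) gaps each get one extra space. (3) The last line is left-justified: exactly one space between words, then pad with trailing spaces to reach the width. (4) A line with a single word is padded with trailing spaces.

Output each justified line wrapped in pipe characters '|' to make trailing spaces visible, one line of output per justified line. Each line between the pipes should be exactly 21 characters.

Line 1: ['program', 'release', 'bread'] (min_width=21, slack=0)
Line 2: ['been', 'I', 'rectangle'] (min_width=16, slack=5)
Line 3: ['grass', 'bright', 'all', 'fox'] (min_width=20, slack=1)
Line 4: ['code'] (min_width=4, slack=17)

Answer: |program release bread|
|been    I   rectangle|
|grass  bright all fox|
|code                 |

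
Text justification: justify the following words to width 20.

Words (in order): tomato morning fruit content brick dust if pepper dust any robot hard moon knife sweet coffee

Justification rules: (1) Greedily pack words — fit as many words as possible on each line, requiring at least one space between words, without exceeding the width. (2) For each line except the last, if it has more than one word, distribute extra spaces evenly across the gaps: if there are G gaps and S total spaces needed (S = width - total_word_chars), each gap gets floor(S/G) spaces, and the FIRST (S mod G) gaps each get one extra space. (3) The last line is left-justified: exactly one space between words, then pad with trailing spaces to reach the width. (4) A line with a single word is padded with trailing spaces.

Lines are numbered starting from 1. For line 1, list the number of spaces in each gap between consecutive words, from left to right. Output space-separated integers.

Answer: 1 1

Derivation:
Line 1: ['tomato', 'morning', 'fruit'] (min_width=20, slack=0)
Line 2: ['content', 'brick', 'dust'] (min_width=18, slack=2)
Line 3: ['if', 'pepper', 'dust', 'any'] (min_width=18, slack=2)
Line 4: ['robot', 'hard', 'moon'] (min_width=15, slack=5)
Line 5: ['knife', 'sweet', 'coffee'] (min_width=18, slack=2)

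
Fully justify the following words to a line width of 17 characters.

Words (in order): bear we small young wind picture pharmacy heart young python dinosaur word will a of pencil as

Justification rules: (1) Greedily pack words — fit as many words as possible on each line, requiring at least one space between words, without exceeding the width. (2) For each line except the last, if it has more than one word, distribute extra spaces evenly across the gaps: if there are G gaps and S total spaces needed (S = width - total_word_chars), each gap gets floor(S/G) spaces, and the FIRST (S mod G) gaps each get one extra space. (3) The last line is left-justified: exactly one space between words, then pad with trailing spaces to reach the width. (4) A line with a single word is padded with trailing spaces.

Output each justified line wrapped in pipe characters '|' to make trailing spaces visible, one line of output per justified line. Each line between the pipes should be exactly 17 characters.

Line 1: ['bear', 'we', 'small'] (min_width=13, slack=4)
Line 2: ['young', 'wind'] (min_width=10, slack=7)
Line 3: ['picture', 'pharmacy'] (min_width=16, slack=1)
Line 4: ['heart', 'young'] (min_width=11, slack=6)
Line 5: ['python', 'dinosaur'] (min_width=15, slack=2)
Line 6: ['word', 'will', 'a', 'of'] (min_width=14, slack=3)
Line 7: ['pencil', 'as'] (min_width=9, slack=8)

Answer: |bear   we   small|
|young        wind|
|picture  pharmacy|
|heart       young|
|python   dinosaur|
|word  will  a  of|
|pencil as        |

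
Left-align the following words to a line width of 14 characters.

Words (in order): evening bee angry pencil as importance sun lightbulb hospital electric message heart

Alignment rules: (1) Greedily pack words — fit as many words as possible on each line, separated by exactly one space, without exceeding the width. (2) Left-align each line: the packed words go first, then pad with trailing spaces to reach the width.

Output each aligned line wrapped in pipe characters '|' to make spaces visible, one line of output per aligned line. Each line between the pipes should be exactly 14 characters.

Answer: |evening bee   |
|angry pencil  |
|as importance |
|sun lightbulb |
|hospital      |
|electric      |
|message heart |

Derivation:
Line 1: ['evening', 'bee'] (min_width=11, slack=3)
Line 2: ['angry', 'pencil'] (min_width=12, slack=2)
Line 3: ['as', 'importance'] (min_width=13, slack=1)
Line 4: ['sun', 'lightbulb'] (min_width=13, slack=1)
Line 5: ['hospital'] (min_width=8, slack=6)
Line 6: ['electric'] (min_width=8, slack=6)
Line 7: ['message', 'heart'] (min_width=13, slack=1)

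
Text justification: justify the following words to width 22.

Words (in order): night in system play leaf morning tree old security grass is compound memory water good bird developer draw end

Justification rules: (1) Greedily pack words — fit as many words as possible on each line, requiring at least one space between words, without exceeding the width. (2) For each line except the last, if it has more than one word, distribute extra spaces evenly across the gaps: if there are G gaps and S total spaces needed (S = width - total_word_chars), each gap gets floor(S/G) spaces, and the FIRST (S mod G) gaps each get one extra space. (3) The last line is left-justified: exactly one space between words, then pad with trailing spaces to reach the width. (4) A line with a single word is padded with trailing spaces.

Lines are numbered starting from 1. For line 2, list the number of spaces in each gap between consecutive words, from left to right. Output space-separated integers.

Line 1: ['night', 'in', 'system', 'play'] (min_width=20, slack=2)
Line 2: ['leaf', 'morning', 'tree', 'old'] (min_width=21, slack=1)
Line 3: ['security', 'grass', 'is'] (min_width=17, slack=5)
Line 4: ['compound', 'memory', 'water'] (min_width=21, slack=1)
Line 5: ['good', 'bird', 'developer'] (min_width=19, slack=3)
Line 6: ['draw', 'end'] (min_width=8, slack=14)

Answer: 2 1 1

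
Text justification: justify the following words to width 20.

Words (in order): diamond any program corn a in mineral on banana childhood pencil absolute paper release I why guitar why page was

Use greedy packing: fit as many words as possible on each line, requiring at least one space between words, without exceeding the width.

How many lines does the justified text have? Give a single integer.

Answer: 6

Derivation:
Line 1: ['diamond', 'any', 'program'] (min_width=19, slack=1)
Line 2: ['corn', 'a', 'in', 'mineral', 'on'] (min_width=20, slack=0)
Line 3: ['banana', 'childhood'] (min_width=16, slack=4)
Line 4: ['pencil', 'absolute'] (min_width=15, slack=5)
Line 5: ['paper', 'release', 'I', 'why'] (min_width=19, slack=1)
Line 6: ['guitar', 'why', 'page', 'was'] (min_width=19, slack=1)
Total lines: 6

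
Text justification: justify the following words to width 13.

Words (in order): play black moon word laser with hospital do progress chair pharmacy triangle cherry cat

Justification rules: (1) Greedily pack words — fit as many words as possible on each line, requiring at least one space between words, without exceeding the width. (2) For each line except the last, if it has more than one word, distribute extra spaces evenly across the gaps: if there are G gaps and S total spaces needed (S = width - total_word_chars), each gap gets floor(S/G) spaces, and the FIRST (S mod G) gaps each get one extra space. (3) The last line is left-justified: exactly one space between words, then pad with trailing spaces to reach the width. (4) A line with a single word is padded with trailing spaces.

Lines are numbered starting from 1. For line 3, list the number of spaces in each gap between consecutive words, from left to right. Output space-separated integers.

Line 1: ['play', 'black'] (min_width=10, slack=3)
Line 2: ['moon', 'word'] (min_width=9, slack=4)
Line 3: ['laser', 'with'] (min_width=10, slack=3)
Line 4: ['hospital', 'do'] (min_width=11, slack=2)
Line 5: ['progress'] (min_width=8, slack=5)
Line 6: ['chair'] (min_width=5, slack=8)
Line 7: ['pharmacy'] (min_width=8, slack=5)
Line 8: ['triangle'] (min_width=8, slack=5)
Line 9: ['cherry', 'cat'] (min_width=10, slack=3)

Answer: 4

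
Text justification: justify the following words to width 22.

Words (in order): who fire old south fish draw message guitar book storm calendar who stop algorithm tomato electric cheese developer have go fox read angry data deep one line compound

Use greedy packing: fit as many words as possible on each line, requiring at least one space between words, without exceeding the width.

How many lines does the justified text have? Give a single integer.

Line 1: ['who', 'fire', 'old', 'south'] (min_width=18, slack=4)
Line 2: ['fish', 'draw', 'message'] (min_width=17, slack=5)
Line 3: ['guitar', 'book', 'storm'] (min_width=17, slack=5)
Line 4: ['calendar', 'who', 'stop'] (min_width=17, slack=5)
Line 5: ['algorithm', 'tomato'] (min_width=16, slack=6)
Line 6: ['electric', 'cheese'] (min_width=15, slack=7)
Line 7: ['developer', 'have', 'go', 'fox'] (min_width=21, slack=1)
Line 8: ['read', 'angry', 'data', 'deep'] (min_width=20, slack=2)
Line 9: ['one', 'line', 'compound'] (min_width=17, slack=5)
Total lines: 9

Answer: 9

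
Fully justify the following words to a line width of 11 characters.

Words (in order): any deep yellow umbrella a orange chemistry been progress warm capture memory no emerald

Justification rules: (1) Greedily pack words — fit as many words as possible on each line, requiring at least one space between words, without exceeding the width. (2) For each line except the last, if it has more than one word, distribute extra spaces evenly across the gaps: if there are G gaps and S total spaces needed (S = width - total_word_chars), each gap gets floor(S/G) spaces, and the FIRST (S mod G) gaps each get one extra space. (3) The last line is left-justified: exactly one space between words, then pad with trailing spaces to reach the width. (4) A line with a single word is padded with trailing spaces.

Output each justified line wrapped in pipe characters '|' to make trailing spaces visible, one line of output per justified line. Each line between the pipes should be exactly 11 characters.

Answer: |any    deep|
|yellow     |
|umbrella  a|
|orange     |
|chemistry  |
|been       |
|progress   |
|warm       |
|capture    |
|memory   no|
|emerald    |

Derivation:
Line 1: ['any', 'deep'] (min_width=8, slack=3)
Line 2: ['yellow'] (min_width=6, slack=5)
Line 3: ['umbrella', 'a'] (min_width=10, slack=1)
Line 4: ['orange'] (min_width=6, slack=5)
Line 5: ['chemistry'] (min_width=9, slack=2)
Line 6: ['been'] (min_width=4, slack=7)
Line 7: ['progress'] (min_width=8, slack=3)
Line 8: ['warm'] (min_width=4, slack=7)
Line 9: ['capture'] (min_width=7, slack=4)
Line 10: ['memory', 'no'] (min_width=9, slack=2)
Line 11: ['emerald'] (min_width=7, slack=4)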